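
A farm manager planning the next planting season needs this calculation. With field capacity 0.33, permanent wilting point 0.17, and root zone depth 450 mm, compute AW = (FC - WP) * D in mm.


AW = (FC - WP) * D
   = (0.33 - 0.17) * 450
   = 0.16 * 450
   = 72 mm


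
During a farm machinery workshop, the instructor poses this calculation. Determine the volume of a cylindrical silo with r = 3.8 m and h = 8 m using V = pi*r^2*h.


V = pi * r^2 * h
  = pi * 3.8^2 * 8
  = pi * 14.44 * 8
  = 362.92 m^3


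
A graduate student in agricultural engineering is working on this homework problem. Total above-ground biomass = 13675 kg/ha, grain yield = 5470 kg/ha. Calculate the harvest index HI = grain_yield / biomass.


HI = grain_yield / biomass
   = 5470 / 13675
   = 0.40


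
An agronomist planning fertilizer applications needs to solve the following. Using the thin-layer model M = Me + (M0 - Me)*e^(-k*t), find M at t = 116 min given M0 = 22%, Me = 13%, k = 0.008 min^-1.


M = Me + (M0 - Me) * e^(-k*t)
  = 13 + (22 - 13) * e^(-0.008*116)
  = 13 + 9 * e^(-0.928)
  = 13 + 9 * 0.39534
  = 13 + 3.5581
  = 16.56%


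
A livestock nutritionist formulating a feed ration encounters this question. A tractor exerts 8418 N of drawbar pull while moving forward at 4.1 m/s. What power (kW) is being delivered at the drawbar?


P = F * v / 1000
  = 8418 * 4.1 / 1000
  = 34513.80 / 1000
  = 34.51 kW


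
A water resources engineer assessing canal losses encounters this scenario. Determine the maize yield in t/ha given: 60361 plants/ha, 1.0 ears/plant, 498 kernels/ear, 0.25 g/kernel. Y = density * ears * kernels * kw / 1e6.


Y = density * ears * kernels * kw
  = 60361 * 1.0 * 498 * 0.25 g/ha
  = 7514944.50 g/ha
  = 7514.94 kg/ha = 7.51 t/ha


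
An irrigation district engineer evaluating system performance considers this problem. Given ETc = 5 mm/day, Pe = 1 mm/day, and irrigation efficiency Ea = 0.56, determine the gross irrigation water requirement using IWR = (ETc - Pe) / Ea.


IWR = (ETc - Pe) / Ea
    = (5 - 1) / 0.56
    = 4 / 0.56
    = 7.14 mm/day


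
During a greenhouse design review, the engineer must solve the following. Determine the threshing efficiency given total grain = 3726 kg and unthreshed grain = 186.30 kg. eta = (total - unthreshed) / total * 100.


eta = (total - unthreshed) / total * 100
    = (3726 - 186.30) / 3726 * 100
    = 3539.70 / 3726 * 100
    = 95%


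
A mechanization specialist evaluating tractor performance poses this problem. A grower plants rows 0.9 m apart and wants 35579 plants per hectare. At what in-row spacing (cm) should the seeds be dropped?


spacing = 10000 / (row_sp * density)
        = 10000 / (0.9 * 35579)
        = 10000 / 32021.10
        = 0.31229 m = 31.23 cm


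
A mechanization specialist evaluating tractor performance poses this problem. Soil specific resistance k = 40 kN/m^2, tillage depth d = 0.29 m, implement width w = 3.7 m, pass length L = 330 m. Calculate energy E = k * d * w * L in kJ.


E = k * d * w * L
  = 40 * 0.29 * 3.7 * 330
  = 14163.60 kJ


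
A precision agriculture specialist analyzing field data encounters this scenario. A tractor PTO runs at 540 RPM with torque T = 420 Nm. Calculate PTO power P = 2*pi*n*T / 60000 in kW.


P = 2*pi*n*T / 60000
  = 2*pi * 540 * 420 / 60000
  = 1425026.43 / 60000
  = 23.75 kW


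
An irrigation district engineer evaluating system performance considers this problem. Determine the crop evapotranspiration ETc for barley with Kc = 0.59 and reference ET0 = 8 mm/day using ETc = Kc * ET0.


ETc = Kc * ET0
    = 0.59 * 8
    = 4.72 mm/day


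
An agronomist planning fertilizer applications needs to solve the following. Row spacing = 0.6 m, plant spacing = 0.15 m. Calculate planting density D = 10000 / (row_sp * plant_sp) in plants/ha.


D = 10000 / (row_sp * plant_sp)
  = 10000 / (0.6 * 0.15)
  = 10000 / 0.0900
  = 111111.11 plants/ha


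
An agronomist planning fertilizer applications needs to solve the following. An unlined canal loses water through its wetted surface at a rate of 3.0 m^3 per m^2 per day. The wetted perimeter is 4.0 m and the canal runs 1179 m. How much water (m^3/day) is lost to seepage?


S = C * P * L
  = 3.0 * 4.0 * 1179
  = 14148 m^3/day


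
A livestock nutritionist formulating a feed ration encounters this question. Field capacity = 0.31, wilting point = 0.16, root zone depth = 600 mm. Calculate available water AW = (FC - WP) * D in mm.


AW = (FC - WP) * D
   = (0.31 - 0.16) * 600
   = 0.15 * 600
   = 90 mm


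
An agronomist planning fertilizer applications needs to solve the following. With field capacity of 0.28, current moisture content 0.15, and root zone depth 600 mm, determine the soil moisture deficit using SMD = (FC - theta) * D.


SMD = (FC - theta) * D
    = (0.28 - 0.15) * 600
    = 0.130 * 600
    = 78 mm


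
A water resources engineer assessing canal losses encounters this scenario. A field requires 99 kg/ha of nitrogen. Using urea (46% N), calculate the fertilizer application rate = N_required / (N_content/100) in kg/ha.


Rate = N_required / (N_content / 100)
     = 99 / (46 / 100)
     = 99 / 0.46
     = 215.22 kg/ha


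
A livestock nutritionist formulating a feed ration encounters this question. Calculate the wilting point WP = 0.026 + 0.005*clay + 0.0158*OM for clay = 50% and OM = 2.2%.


WP = 0.026 + 0.005*50 + 0.0158*2.2
   = 0.026 + 0.2500 + 0.0348
   = 0.3108


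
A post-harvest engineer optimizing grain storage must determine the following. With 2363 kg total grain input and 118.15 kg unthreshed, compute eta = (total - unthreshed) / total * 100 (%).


eta = (total - unthreshed) / total * 100
    = (2363 - 118.15) / 2363 * 100
    = 2244.85 / 2363 * 100
    = 95%


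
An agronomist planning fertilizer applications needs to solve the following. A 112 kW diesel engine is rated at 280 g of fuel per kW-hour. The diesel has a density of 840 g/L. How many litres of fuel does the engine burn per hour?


FC = P * BSFC / rho_fuel
   = 112 * 280 / 840
   = 31360 / 840
   = 37.33 L/h


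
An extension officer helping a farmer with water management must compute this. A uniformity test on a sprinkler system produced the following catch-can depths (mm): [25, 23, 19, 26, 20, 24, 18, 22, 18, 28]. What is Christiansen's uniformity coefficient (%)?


xbar = 223 / 10 = 22.300
sum|xi - xbar| = 29
CU = 100 * (1 - 29 / (10 * 22.300))
   = 100 * (1 - 0.1300)
   = 87.00%


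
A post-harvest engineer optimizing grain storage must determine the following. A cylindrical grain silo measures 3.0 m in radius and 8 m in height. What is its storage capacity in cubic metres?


V = pi * r^2 * h
  = pi * 3.0^2 * 8
  = pi * 9 * 8
  = 226.19 m^3


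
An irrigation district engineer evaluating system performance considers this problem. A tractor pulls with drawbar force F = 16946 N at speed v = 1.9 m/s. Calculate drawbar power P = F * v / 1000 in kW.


P = F * v / 1000
  = 16946 * 1.9 / 1000
  = 32197.40 / 1000
  = 32.20 kW


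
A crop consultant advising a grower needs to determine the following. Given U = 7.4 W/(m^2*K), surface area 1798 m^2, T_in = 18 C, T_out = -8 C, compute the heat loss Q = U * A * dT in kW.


dT = 18 - (-8) = 26 K
Q = U * A * dT
  = 7.4 * 1798 * 26
  = 345935.20 W = 345.94 kW


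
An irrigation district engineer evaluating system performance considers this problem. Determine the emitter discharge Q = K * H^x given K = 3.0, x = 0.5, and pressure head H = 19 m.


Q = K * H^x
  = 3.0 * 19^0.5
  = 3.0 * 4.3589
  = 13.08 L/h


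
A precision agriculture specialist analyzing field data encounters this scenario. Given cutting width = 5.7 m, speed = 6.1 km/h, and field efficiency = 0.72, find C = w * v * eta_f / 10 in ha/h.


C = w * v * eta_f / 10
  = 5.7 * 6.1 * 0.72 / 10
  = 25.03 / 10
  = 2.50 ha/h


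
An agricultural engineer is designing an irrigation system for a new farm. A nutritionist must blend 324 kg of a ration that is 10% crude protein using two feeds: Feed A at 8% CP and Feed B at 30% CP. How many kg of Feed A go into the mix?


parts_A = CP_b - target = 30 - 10 = 20
parts_B = target - CP_a = 10 - 8 = 2
total_parts = 20 + 2 = 22
Feed A = 324 * 20 / 22 = 294.55 kg
Feed B = 324 * 2 / 22 = 29.45 kg

294.55 kg


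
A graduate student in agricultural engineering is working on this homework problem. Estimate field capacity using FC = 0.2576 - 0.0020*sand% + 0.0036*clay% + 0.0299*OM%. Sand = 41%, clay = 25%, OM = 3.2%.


FC = 0.2576 - 0.0020*41 + 0.0036*25 + 0.0299*3.2
   = 0.2576 - 0.0820 + 0.0900 + 0.0957
   = 0.3613


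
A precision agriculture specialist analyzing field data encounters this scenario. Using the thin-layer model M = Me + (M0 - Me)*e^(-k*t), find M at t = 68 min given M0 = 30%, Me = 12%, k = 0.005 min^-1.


M = Me + (M0 - Me) * e^(-k*t)
  = 12 + (30 - 12) * e^(-0.005*68)
  = 12 + 18 * e^(-0.340)
  = 12 + 18 * 0.71177
  = 12 + 12.8119
  = 24.81%


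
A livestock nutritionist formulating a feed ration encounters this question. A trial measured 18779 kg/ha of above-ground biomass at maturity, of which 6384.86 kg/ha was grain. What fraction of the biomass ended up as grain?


HI = grain_yield / biomass
   = 6384.86 / 18779
   = 0.34


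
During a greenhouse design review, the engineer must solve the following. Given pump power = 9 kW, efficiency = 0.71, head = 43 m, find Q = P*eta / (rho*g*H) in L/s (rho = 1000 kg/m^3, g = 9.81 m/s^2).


Q = (P * 1000 * eta) / (rho * g * H)
  = (9 * 1000 * 0.71) / (1000 * 9.81 * 43)
  = 6390 / 421830
  = 0.01515 m^3/s = 15.15 L/s


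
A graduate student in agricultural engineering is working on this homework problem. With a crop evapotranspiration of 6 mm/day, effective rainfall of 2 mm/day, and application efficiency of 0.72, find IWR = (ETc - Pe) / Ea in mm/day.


IWR = (ETc - Pe) / Ea
    = (6 - 2) / 0.72
    = 4 / 0.72
    = 5.56 mm/day


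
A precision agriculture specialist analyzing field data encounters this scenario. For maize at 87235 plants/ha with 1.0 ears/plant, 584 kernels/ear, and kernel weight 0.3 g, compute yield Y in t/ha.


Y = density * ears * kernels * kw
  = 87235 * 1.0 * 584 * 0.3 g/ha
  = 15283572 g/ha
  = 15283.57 kg/ha = 15.28 t/ha


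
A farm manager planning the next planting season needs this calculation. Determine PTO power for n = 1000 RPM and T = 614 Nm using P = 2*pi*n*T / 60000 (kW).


P = 2*pi*n*T / 60000
  = 2*pi * 1000 * 614 / 60000
  = 3857875.78 / 60000
  = 64.30 kW


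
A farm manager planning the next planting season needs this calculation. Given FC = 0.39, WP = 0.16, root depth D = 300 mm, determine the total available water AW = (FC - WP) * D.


AW = (FC - WP) * D
   = (0.39 - 0.16) * 300
   = 0.23 * 300
   = 69 mm


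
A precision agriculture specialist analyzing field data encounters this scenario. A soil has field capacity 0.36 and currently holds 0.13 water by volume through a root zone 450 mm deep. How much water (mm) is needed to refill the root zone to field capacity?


SMD = (FC - theta) * D
    = (0.36 - 0.13) * 450
    = 0.230 * 450
    = 103.50 mm


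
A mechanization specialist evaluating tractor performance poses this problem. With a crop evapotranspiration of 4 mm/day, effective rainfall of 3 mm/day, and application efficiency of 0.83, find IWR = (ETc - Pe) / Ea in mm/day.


IWR = (ETc - Pe) / Ea
    = (4 - 3) / 0.83
    = 1 / 0.83
    = 1.20 mm/day


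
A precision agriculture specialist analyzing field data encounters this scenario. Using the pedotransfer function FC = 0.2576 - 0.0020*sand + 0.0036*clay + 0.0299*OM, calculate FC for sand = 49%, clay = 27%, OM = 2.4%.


FC = 0.2576 - 0.0020*49 + 0.0036*27 + 0.0299*2.4
   = 0.2576 - 0.0980 + 0.0972 + 0.0718
   = 0.3286


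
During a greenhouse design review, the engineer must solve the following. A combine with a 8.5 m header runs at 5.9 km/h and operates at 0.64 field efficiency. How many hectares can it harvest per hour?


C = w * v * eta_f / 10
  = 8.5 * 5.9 * 0.64 / 10
  = 32.10 / 10
  = 3.21 ha/h


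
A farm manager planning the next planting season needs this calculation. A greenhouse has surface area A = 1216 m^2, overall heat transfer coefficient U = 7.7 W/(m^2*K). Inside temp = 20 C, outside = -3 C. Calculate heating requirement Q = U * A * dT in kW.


dT = 20 - (-3) = 23 K
Q = U * A * dT
  = 7.7 * 1216 * 23
  = 215353.60 W = 215.35 kW


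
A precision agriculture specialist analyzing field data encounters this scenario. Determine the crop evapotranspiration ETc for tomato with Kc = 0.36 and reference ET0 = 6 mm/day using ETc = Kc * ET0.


ETc = Kc * ET0
    = 0.36 * 6
    = 2.16 mm/day


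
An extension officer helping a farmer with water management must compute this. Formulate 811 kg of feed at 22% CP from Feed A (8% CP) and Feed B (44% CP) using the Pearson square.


parts_A = CP_b - target = 44 - 22 = 22
parts_B = target - CP_a = 22 - 8 = 14
total_parts = 22 + 14 = 36
Feed A = 811 * 22 / 36 = 495.61 kg
Feed B = 811 * 14 / 36 = 315.39 kg

495.61 kg


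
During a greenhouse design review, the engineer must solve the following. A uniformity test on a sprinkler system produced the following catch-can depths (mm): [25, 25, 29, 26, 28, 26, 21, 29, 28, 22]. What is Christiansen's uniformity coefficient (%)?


xbar = 259 / 10 = 25.900
sum|xi - xbar| = 21.200
CU = 100 * (1 - 21.200 / (10 * 25.900))
   = 100 * (1 - 0.0819)
   = 91.81%


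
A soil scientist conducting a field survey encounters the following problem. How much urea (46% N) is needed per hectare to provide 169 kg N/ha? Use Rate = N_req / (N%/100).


Rate = N_required / (N_content / 100)
     = 169 / (46 / 100)
     = 169 / 0.46
     = 367.39 kg/ha


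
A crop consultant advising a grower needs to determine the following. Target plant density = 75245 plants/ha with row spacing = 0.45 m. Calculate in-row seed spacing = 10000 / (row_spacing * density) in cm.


spacing = 10000 / (row_sp * density)
        = 10000 / (0.45 * 75245)
        = 10000 / 33860.25
        = 0.29533 m = 29.53 cm


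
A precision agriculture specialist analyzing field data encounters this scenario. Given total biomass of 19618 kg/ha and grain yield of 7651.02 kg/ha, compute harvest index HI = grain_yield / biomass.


HI = grain_yield / biomass
   = 7651.02 / 19618
   = 0.39


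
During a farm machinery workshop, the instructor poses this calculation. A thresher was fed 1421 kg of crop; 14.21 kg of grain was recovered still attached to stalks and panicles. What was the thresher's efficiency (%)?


eta = (total - unthreshed) / total * 100
    = (1421 - 14.21) / 1421 * 100
    = 1406.79 / 1421 * 100
    = 99%


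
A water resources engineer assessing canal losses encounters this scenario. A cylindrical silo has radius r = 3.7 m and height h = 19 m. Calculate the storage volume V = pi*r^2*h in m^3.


V = pi * r^2 * h
  = pi * 3.7^2 * 19
  = pi * 13.69 * 19
  = 817.16 m^3


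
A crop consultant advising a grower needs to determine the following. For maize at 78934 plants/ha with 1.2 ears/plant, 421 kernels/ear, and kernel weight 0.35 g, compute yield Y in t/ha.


Y = density * ears * kernels * kw
  = 78934 * 1.2 * 421 * 0.35 g/ha
  = 13957109.88 g/ha
  = 13957.11 kg/ha = 13.96 t/ha


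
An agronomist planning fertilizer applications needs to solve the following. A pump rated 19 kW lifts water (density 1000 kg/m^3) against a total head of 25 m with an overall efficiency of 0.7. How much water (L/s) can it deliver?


Q = (P * 1000 * eta) / (rho * g * H)
  = (19 * 1000 * 0.7) / (1000 * 9.81 * 25)
  = 13300 / 245250
  = 0.05423 m^3/s = 54.23 L/s


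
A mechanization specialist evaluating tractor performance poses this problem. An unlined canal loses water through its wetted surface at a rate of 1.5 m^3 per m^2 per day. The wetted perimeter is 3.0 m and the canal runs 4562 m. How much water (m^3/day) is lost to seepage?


S = C * P * L
  = 1.5 * 3.0 * 4562
  = 20529 m^3/day


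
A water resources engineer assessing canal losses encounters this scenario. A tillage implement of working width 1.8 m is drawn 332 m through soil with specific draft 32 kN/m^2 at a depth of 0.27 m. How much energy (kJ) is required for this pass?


E = k * d * w * L
  = 32 * 0.27 * 1.8 * 332
  = 5163.26 kJ


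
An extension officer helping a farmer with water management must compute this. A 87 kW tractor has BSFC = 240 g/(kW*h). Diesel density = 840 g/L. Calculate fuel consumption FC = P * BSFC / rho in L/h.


FC = P * BSFC / rho_fuel
   = 87 * 240 / 840
   = 20880 / 840
   = 24.86 L/h


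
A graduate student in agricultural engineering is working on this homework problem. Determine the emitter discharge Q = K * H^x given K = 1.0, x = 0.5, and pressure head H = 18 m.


Q = K * H^x
  = 1.0 * 18^0.5
  = 1.0 * 4.2426
  = 4.24 L/h


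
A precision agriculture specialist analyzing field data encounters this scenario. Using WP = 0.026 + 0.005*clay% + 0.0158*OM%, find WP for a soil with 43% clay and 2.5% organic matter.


WP = 0.026 + 0.005*43 + 0.0158*2.5
   = 0.026 + 0.2150 + 0.0395
   = 0.2805


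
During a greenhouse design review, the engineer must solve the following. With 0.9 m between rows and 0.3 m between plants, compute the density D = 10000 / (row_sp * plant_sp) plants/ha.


D = 10000 / (row_sp * plant_sp)
  = 10000 / (0.9 * 0.3)
  = 10000 / 0.2700
  = 37037.04 plants/ha


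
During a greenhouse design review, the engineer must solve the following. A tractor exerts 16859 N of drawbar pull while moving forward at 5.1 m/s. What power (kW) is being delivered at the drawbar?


P = F * v / 1000
  = 16859 * 5.1 / 1000
  = 85980.90 / 1000
  = 85.98 kW


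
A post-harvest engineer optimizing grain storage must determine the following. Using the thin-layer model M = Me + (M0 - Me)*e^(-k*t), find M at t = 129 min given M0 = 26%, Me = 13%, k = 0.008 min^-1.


M = Me + (M0 - Me) * e^(-k*t)
  = 13 + (26 - 13) * e^(-0.008*129)
  = 13 + 13 * e^(-1.032)
  = 13 + 13 * 0.35629
  = 13 + 4.6318
  = 17.63%


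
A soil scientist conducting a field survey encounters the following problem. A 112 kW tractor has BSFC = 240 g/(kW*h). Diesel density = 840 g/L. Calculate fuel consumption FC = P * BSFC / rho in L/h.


FC = P * BSFC / rho_fuel
   = 112 * 240 / 840
   = 26880 / 840
   = 32 L/h


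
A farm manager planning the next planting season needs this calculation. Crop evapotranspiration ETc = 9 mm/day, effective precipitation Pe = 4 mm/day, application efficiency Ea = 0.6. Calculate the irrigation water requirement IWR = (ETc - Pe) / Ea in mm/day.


IWR = (ETc - Pe) / Ea
    = (9 - 4) / 0.6
    = 5 / 0.6
    = 8.33 mm/day


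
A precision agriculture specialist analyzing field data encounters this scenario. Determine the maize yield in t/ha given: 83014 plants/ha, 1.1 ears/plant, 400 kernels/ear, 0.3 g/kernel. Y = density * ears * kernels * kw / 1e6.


Y = density * ears * kernels * kw
  = 83014 * 1.1 * 400 * 0.3 g/ha
  = 10957848 g/ha
  = 10957.85 kg/ha = 10.96 t/ha


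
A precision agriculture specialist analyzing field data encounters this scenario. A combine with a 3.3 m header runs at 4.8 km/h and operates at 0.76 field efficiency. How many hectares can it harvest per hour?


C = w * v * eta_f / 10
  = 3.3 * 4.8 * 0.76 / 10
  = 12.04 / 10
  = 1.20 ha/h


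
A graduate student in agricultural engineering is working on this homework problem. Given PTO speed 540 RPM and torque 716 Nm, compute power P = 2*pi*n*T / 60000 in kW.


P = 2*pi*n*T / 60000
  = 2*pi * 540 * 716 / 60000
  = 2429330.77 / 60000
  = 40.49 kW


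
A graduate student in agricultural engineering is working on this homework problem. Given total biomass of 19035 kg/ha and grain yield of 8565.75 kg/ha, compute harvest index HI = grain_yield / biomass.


HI = grain_yield / biomass
   = 8565.75 / 19035
   = 0.45


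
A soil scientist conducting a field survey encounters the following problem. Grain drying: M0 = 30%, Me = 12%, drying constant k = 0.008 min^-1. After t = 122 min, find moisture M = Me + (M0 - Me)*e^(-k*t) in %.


M = Me + (M0 - Me) * e^(-k*t)
  = 12 + (30 - 12) * e^(-0.008*122)
  = 12 + 18 * e^(-0.976)
  = 12 + 18 * 0.37682
  = 12 + 6.7827
  = 18.78%


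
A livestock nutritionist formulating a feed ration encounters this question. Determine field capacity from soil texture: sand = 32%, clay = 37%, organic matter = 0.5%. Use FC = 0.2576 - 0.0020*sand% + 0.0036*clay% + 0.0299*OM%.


FC = 0.2576 - 0.0020*32 + 0.0036*37 + 0.0299*0.5
   = 0.2576 - 0.0640 + 0.1332 + 0.0150
   = 0.3418


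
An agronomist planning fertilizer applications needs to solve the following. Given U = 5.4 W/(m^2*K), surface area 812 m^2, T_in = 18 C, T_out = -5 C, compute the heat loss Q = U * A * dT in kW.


dT = 18 - (-5) = 23 K
Q = U * A * dT
  = 5.4 * 812 * 23
  = 100850.40 W = 100.85 kW


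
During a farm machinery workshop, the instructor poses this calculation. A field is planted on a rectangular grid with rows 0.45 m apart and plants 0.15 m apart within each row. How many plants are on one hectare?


D = 10000 / (row_sp * plant_sp)
  = 10000 / (0.45 * 0.15)
  = 10000 / 0.0675
  = 148148.15 plants/ha


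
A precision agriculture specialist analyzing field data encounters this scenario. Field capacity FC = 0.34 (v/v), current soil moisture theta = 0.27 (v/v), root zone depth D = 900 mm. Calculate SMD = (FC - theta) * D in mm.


SMD = (FC - theta) * D
    = (0.34 - 0.27) * 900
    = 0.070 * 900
    = 63 mm


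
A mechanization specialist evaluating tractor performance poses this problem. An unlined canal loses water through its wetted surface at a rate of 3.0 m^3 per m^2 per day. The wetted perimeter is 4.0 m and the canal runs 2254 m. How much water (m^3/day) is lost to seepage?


S = C * P * L
  = 3.0 * 4.0 * 2254
  = 27048 m^3/day


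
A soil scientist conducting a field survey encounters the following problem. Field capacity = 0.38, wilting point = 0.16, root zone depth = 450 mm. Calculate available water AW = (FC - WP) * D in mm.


AW = (FC - WP) * D
   = (0.38 - 0.16) * 450
   = 0.22 * 450
   = 99 mm


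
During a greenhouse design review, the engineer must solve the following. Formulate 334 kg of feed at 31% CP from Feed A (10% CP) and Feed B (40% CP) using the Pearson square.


parts_A = CP_b - target = 40 - 31 = 9
parts_B = target - CP_a = 31 - 10 = 21
total_parts = 9 + 21 = 30
Feed A = 334 * 9 / 30 = 100.20 kg
Feed B = 334 * 21 / 30 = 233.80 kg

100.20 kg


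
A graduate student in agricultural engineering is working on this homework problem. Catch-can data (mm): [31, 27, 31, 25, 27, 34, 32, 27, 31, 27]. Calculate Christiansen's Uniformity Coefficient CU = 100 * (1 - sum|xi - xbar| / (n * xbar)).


xbar = 292 / 10 = 29.200
sum|xi - xbar| = 26
CU = 100 * (1 - 26 / (10 * 29.200))
   = 100 * (1 - 0.0890)
   = 91.10%


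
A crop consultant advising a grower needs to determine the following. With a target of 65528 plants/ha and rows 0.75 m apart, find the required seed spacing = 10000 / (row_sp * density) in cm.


spacing = 10000 / (row_sp * density)
        = 10000 / (0.75 * 65528)
        = 10000 / 49146
        = 0.20348 m = 20.35 cm


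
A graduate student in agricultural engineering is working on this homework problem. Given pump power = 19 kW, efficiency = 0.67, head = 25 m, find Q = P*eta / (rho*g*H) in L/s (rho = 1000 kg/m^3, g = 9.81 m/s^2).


Q = (P * 1000 * eta) / (rho * g * H)
  = (19 * 1000 * 0.67) / (1000 * 9.81 * 25)
  = 12730 / 245250
  = 0.05191 m^3/s = 51.91 L/s


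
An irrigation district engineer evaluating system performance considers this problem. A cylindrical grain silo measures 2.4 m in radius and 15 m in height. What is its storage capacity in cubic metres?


V = pi * r^2 * h
  = pi * 2.4^2 * 15
  = pi * 5.76 * 15
  = 271.43 m^3


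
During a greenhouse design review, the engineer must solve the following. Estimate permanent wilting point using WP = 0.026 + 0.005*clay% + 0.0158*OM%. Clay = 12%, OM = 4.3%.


WP = 0.026 + 0.005*12 + 0.0158*4.3
   = 0.026 + 0.0600 + 0.0679
   = 0.1539


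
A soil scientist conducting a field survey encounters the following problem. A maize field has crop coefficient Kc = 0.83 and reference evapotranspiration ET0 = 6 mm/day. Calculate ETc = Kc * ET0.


ETc = Kc * ET0
    = 0.83 * 6
    = 4.98 mm/day


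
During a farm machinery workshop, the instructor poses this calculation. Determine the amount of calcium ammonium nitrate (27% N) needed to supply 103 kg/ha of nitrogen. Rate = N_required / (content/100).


Rate = N_required / (N_content / 100)
     = 103 / (27 / 100)
     = 103 / 0.27
     = 381.48 kg/ha


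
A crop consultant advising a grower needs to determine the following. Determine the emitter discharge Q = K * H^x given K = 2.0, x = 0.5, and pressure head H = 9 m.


Q = K * H^x
  = 2.0 * 9^0.5
  = 2.0 * 3
  = 6 L/h


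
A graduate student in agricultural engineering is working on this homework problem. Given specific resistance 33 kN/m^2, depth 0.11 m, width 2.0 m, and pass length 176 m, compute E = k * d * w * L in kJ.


E = k * d * w * L
  = 33 * 0.11 * 2.0 * 176
  = 1277.76 kJ


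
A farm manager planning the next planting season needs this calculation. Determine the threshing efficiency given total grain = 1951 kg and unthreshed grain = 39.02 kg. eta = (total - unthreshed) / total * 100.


eta = (total - unthreshed) / total * 100
    = (1951 - 39.02) / 1951 * 100
    = 1911.98 / 1951 * 100
    = 98%


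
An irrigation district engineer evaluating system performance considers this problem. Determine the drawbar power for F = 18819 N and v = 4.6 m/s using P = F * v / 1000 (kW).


P = F * v / 1000
  = 18819 * 4.6 / 1000
  = 86567.40 / 1000
  = 86.57 kW


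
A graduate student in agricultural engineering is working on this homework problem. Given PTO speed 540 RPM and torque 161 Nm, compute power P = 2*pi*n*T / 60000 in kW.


P = 2*pi*n*T / 60000
  = 2*pi * 540 * 161 / 60000
  = 546260.13 / 60000
  = 9.10 kW


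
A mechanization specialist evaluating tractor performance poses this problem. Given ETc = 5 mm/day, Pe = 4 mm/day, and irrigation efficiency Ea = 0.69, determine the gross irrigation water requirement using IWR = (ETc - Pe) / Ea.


IWR = (ETc - Pe) / Ea
    = (5 - 4) / 0.69
    = 1 / 0.69
    = 1.45 mm/day


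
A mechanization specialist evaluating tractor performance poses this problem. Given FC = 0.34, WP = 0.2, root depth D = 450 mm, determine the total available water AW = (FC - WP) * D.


AW = (FC - WP) * D
   = (0.34 - 0.2) * 450
   = 0.14 * 450
   = 63 mm


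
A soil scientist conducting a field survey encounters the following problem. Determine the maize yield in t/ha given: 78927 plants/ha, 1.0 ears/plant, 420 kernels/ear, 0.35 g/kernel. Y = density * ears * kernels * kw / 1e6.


Y = density * ears * kernels * kw
  = 78927 * 1.0 * 420 * 0.35 g/ha
  = 11602269 g/ha
  = 11602.27 kg/ha = 11.60 t/ha


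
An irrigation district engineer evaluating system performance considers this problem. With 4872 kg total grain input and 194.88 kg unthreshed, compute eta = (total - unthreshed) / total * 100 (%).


eta = (total - unthreshed) / total * 100
    = (4872 - 194.88) / 4872 * 100
    = 4677.12 / 4872 * 100
    = 96%


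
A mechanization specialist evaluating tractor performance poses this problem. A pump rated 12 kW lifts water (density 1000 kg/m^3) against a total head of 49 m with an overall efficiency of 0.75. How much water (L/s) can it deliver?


Q = (P * 1000 * eta) / (rho * g * H)
  = (12 * 1000 * 0.75) / (1000 * 9.81 * 49)
  = 9000 / 480690
  = 0.01872 m^3/s = 18.72 L/s


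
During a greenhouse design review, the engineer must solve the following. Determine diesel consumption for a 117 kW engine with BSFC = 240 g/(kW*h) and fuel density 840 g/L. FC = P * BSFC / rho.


FC = P * BSFC / rho_fuel
   = 117 * 240 / 840
   = 28080 / 840
   = 33.43 L/h


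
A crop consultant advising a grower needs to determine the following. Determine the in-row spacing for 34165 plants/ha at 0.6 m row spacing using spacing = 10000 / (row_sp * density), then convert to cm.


spacing = 10000 / (row_sp * density)
        = 10000 / (0.6 * 34165)
        = 10000 / 20499
        = 0.48783 m = 48.78 cm


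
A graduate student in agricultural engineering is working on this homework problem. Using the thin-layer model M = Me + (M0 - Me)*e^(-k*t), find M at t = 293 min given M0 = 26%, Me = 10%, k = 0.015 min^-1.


M = Me + (M0 - Me) * e^(-k*t)
  = 10 + (26 - 10) * e^(-0.015*293)
  = 10 + 16 * e^(-4.395)
  = 10 + 16 * 0.01234
  = 10 + 0.1974
  = 10.20%


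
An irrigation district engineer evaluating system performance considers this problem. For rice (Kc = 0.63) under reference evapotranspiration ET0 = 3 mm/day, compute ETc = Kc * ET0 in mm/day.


ETc = Kc * ET0
    = 0.63 * 3
    = 1.89 mm/day


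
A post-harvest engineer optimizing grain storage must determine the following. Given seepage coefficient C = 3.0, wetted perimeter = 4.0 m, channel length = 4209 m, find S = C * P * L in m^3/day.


S = C * P * L
  = 3.0 * 4.0 * 4209
  = 50508 m^3/day


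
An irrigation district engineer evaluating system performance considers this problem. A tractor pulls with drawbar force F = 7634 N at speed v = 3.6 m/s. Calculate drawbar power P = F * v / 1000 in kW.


P = F * v / 1000
  = 7634 * 3.6 / 1000
  = 27482.40 / 1000
  = 27.48 kW


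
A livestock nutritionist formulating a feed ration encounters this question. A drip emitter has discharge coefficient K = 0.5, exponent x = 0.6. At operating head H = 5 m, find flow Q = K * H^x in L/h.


Q = K * H^x
  = 0.5 * 5^0.6
  = 0.5 * 2.6265
  = 1.31 L/h


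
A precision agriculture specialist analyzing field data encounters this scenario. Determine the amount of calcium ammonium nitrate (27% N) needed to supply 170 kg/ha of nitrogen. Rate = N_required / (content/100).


Rate = N_required / (N_content / 100)
     = 170 / (27 / 100)
     = 170 / 0.27
     = 629.63 kg/ha


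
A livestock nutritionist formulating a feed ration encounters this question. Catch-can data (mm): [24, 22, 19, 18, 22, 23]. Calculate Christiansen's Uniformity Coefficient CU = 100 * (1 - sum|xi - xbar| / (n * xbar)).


xbar = 128 / 6 = 21.333
sum|xi - xbar| = 11.333
CU = 100 * (1 - 11.333 / (6 * 21.333))
   = 100 * (1 - 0.0885)
   = 91.15%


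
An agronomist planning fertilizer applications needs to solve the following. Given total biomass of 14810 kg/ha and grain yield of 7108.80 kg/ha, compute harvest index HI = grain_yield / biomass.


HI = grain_yield / biomass
   = 7108.80 / 14810
   = 0.48


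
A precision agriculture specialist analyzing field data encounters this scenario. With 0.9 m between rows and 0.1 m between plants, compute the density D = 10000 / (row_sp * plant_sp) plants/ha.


D = 10000 / (row_sp * plant_sp)
  = 10000 / (0.9 * 0.1)
  = 10000 / 0.0900
  = 111111.11 plants/ha


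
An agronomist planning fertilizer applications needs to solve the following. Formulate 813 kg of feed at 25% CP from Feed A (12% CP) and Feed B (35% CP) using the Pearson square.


parts_A = CP_b - target = 35 - 25 = 10
parts_B = target - CP_a = 25 - 12 = 13
total_parts = 10 + 13 = 23
Feed A = 813 * 10 / 23 = 353.48 kg
Feed B = 813 * 13 / 23 = 459.52 kg

353.48 kg


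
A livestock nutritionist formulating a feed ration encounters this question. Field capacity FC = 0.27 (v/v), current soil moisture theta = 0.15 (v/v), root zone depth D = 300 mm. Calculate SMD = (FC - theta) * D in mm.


SMD = (FC - theta) * D
    = (0.27 - 0.15) * 300
    = 0.120 * 300
    = 36 mm


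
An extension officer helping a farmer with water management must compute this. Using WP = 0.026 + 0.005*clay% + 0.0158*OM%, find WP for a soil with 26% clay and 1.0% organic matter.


WP = 0.026 + 0.005*26 + 0.0158*1.0
   = 0.026 + 0.1300 + 0.0158
   = 0.1718


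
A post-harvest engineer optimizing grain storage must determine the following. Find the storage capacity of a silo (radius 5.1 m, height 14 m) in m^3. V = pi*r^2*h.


V = pi * r^2 * h
  = pi * 5.1^2 * 14
  = pi * 26.01 * 14
  = 1143.98 m^3


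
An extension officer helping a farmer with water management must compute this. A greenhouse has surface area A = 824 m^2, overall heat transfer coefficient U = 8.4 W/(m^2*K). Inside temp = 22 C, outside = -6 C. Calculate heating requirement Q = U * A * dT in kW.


dT = 22 - (-6) = 28 K
Q = U * A * dT
  = 8.4 * 824 * 28
  = 193804.80 W = 193.80 kW


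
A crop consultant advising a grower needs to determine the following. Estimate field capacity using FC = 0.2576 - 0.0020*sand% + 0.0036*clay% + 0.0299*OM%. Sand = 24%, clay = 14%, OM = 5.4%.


FC = 0.2576 - 0.0020*24 + 0.0036*14 + 0.0299*5.4
   = 0.2576 - 0.0480 + 0.0504 + 0.1615
   = 0.4215


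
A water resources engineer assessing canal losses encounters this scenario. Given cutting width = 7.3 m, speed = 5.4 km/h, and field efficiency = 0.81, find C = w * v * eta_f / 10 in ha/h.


C = w * v * eta_f / 10
  = 7.3 * 5.4 * 0.81 / 10
  = 31.93 / 10
  = 3.19 ha/h


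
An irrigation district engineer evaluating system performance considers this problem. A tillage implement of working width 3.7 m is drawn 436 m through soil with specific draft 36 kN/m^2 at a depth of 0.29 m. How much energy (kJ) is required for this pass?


E = k * d * w * L
  = 36 * 0.29 * 3.7 * 436
  = 16841.81 kJ


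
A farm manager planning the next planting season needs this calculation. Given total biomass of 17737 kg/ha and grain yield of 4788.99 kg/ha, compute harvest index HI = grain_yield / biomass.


HI = grain_yield / biomass
   = 4788.99 / 17737
   = 0.27


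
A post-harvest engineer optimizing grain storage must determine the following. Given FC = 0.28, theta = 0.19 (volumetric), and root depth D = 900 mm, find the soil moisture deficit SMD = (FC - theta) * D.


SMD = (FC - theta) * D
    = (0.28 - 0.19) * 900
    = 0.090 * 900
    = 81 mm


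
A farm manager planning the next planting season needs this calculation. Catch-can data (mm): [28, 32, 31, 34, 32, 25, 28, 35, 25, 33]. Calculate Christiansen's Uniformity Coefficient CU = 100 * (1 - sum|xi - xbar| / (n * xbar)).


xbar = 303 / 10 = 30.300
sum|xi - xbar| = 30.400
CU = 100 * (1 - 30.400 / (10 * 30.300))
   = 100 * (1 - 0.1003)
   = 89.97%


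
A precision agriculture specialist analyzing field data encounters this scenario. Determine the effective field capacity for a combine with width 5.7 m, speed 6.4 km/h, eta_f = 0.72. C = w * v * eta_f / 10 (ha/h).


C = w * v * eta_f / 10
  = 5.7 * 6.4 * 0.72 / 10
  = 26.27 / 10
  = 2.63 ha/h


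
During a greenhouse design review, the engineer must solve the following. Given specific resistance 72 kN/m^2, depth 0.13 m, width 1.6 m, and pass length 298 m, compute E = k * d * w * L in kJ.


E = k * d * w * L
  = 72 * 0.13 * 1.6 * 298
  = 4462.85 kJ


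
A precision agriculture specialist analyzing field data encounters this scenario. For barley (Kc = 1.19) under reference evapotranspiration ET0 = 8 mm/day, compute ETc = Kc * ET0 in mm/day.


ETc = Kc * ET0
    = 1.19 * 8
    = 9.52 mm/day


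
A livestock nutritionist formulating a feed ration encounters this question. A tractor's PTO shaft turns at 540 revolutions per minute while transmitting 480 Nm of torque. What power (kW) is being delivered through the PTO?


P = 2*pi*n*T / 60000
  = 2*pi * 540 * 480 / 60000
  = 1628601.63 / 60000
  = 27.14 kW


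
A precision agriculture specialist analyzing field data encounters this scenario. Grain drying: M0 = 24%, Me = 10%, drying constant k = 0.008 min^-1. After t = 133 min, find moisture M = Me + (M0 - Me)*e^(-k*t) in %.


M = Me + (M0 - Me) * e^(-k*t)
  = 10 + (24 - 10) * e^(-0.008*133)
  = 10 + 14 * e^(-1.064)
  = 10 + 14 * 0.34507
  = 10 + 4.8310
  = 14.83%


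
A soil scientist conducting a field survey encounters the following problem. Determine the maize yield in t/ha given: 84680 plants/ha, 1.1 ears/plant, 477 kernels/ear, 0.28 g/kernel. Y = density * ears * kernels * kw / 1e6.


Y = density * ears * kernels * kw
  = 84680 * 1.1 * 477 * 0.28 g/ha
  = 12440846.88 g/ha
  = 12440.85 kg/ha = 12.44 t/ha


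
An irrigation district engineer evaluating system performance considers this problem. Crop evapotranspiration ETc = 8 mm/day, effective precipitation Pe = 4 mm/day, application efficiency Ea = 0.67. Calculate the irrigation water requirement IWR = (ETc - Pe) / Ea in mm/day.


IWR = (ETc - Pe) / Ea
    = (8 - 4) / 0.67
    = 4 / 0.67
    = 5.97 mm/day


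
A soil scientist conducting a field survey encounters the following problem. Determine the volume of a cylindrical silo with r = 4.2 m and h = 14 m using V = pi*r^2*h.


V = pi * r^2 * h
  = pi * 4.2^2 * 14
  = pi * 17.64 * 14
  = 775.85 m^3


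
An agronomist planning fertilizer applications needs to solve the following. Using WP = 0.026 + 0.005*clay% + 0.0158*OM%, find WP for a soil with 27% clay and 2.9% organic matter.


WP = 0.026 + 0.005*27 + 0.0158*2.9
   = 0.026 + 0.1350 + 0.0458
   = 0.2068


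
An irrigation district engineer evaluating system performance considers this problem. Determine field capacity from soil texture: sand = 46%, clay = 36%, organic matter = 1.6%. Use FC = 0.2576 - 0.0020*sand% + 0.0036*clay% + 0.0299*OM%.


FC = 0.2576 - 0.0020*46 + 0.0036*36 + 0.0299*1.6
   = 0.2576 - 0.0920 + 0.1296 + 0.0478
   = 0.3430


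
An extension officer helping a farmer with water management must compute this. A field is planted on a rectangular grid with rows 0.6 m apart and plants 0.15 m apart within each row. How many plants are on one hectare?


D = 10000 / (row_sp * plant_sp)
  = 10000 / (0.6 * 0.15)
  = 10000 / 0.0900
  = 111111.11 plants/ha


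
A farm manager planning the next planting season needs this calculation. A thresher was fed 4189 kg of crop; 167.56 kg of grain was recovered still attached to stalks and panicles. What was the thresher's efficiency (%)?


eta = (total - unthreshed) / total * 100
    = (4189 - 167.56) / 4189 * 100
    = 4021.44 / 4189 * 100
    = 96%


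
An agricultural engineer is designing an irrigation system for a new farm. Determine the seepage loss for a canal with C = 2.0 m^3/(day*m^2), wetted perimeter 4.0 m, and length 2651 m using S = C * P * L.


S = C * P * L
  = 2.0 * 4.0 * 2651
  = 21208 m^3/day


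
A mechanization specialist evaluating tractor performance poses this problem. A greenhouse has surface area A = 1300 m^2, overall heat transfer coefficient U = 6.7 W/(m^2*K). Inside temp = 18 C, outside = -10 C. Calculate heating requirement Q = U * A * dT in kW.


dT = 18 - (-10) = 28 K
Q = U * A * dT
  = 6.7 * 1300 * 28
  = 243880 W = 243.88 kW


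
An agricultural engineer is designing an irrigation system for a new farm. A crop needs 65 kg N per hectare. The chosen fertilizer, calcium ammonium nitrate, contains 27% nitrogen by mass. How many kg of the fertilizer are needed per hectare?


Rate = N_required / (N_content / 100)
     = 65 / (27 / 100)
     = 65 / 0.27
     = 240.74 kg/ha


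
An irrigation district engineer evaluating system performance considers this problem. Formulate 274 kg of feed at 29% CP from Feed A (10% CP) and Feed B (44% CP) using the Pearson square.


parts_A = CP_b - target = 44 - 29 = 15
parts_B = target - CP_a = 29 - 10 = 19
total_parts = 15 + 19 = 34
Feed A = 274 * 15 / 34 = 120.88 kg
Feed B = 274 * 19 / 34 = 153.12 kg

120.88 kg


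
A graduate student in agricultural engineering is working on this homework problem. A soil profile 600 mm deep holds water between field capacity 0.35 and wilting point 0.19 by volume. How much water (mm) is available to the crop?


AW = (FC - WP) * D
   = (0.35 - 0.19) * 600
   = 0.16 * 600
   = 96 mm


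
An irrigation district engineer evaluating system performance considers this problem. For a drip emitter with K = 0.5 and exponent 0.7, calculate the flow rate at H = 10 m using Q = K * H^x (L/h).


Q = K * H^x
  = 0.5 * 10^0.7
  = 0.5 * 5.0119
  = 2.51 L/h
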